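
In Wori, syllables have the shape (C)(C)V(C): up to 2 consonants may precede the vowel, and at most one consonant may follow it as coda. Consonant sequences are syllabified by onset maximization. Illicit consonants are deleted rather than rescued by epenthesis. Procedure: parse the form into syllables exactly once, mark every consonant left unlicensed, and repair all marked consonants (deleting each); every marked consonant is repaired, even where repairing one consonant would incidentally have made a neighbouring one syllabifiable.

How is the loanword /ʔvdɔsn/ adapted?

vdɔs

The consonants /ʔ/, /n/ cannot be parsed into a legal (C)(C)V(C) syllable (at most one coda consonant is licensed; onsets may contain at most 2 consonants).
Deletion applies to /ʔ/, /n/.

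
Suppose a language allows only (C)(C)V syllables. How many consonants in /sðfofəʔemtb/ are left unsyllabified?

4

The consonants /s/, /m/, /t/, /b/ cannot be parsed into a legal (C)(C)V syllable (no codas are permitted; onsets may contain at most 2 consonants).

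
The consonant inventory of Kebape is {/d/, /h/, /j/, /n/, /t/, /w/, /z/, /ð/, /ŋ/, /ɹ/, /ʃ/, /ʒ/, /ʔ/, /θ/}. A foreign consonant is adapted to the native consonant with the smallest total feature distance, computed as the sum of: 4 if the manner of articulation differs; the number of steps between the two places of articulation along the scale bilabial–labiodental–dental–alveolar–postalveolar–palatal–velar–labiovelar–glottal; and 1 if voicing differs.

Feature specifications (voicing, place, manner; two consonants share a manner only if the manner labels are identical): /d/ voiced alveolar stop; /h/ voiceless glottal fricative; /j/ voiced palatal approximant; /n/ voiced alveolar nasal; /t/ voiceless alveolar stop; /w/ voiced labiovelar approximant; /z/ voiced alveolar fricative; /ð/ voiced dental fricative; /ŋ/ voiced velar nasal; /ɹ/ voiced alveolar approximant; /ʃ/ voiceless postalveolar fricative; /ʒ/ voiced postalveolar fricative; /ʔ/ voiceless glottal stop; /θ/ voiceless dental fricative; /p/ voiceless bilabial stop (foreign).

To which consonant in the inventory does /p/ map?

/t/ is closest: same manner (stop), place distance 3 (bilabial→alveolar), same voicing; total 3. Next closest is /d/ at distance 4.

t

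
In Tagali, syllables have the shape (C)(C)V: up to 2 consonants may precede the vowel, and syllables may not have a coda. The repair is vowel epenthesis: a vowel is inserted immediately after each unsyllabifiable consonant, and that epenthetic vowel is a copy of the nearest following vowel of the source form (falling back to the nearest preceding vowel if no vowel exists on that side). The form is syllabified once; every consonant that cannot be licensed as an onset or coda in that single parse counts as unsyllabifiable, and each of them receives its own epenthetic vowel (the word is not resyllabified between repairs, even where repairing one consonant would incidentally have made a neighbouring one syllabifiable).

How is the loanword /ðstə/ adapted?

ðəstə

Syllabifying with onset maximization leaves /ð/ stranded (no codas are permitted; onsets may contain at most 2 consonants).
Each unlicensed consonant becomes the onset of a new syllable: /ð/ → /ðə/.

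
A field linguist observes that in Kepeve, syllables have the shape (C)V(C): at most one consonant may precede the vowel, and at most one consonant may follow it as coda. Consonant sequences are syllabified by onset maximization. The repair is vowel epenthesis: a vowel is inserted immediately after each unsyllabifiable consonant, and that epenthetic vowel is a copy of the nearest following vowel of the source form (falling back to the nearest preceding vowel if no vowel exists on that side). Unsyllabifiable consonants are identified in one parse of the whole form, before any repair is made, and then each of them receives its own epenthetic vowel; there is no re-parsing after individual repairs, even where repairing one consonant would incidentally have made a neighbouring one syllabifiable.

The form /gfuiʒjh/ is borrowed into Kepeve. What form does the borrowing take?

gufuiʒjihi

Under (C)V(C), the unsyllabifiable consonants are /g/, /j/, /h/ (at most one coda consonant is licensed; onsets are limited to one consonant).
Epenthesis after each stranded consonant: /g/ → /gu/, /j/ → /ji/, /h/ → /hi/.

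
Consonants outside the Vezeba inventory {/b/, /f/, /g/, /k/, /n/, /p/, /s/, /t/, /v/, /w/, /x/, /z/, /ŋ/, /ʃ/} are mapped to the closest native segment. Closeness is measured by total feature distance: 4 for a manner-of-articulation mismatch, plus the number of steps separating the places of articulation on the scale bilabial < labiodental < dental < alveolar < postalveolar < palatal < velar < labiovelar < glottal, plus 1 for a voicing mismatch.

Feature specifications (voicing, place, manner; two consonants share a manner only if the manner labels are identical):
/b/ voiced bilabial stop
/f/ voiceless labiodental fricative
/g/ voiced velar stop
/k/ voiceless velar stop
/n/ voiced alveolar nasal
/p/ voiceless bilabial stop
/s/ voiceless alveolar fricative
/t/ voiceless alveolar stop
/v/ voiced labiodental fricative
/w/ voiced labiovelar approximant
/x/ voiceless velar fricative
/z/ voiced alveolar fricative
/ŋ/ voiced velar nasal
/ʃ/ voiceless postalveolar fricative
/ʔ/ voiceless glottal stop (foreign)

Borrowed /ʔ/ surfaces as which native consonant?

/k/ is closest: same manner (stop), place distance 2 (glottal→velar), same voicing; total 2. Next closest is /g/ at distance 3.

k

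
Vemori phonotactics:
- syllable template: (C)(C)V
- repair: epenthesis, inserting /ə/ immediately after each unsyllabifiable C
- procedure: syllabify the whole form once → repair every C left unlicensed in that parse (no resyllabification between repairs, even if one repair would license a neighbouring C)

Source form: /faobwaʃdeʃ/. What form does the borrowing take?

Syllabifying with onset maximization leaves /ʃ/ stranded (no codas are permitted; onsets may contain at most 2 consonants).
Inserting the epenthetic vowel yields /ʃ/ → /ʃə/.

faobwaʃdeʃə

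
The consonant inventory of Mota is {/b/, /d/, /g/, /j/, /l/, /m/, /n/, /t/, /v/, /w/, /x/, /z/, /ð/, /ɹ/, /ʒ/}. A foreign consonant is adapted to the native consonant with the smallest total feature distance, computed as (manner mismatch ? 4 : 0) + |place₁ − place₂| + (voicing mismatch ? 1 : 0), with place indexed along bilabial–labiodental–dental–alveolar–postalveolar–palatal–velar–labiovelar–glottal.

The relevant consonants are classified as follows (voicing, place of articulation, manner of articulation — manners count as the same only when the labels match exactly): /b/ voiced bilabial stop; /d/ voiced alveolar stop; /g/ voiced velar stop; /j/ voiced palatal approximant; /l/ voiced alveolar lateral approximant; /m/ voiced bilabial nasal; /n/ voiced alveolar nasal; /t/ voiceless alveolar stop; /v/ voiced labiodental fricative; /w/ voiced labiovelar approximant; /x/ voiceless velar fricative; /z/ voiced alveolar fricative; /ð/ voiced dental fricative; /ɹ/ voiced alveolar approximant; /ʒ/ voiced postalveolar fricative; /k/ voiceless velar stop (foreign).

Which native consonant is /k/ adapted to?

/g/ is closest: same manner (stop), place distance 0 (velar→velar), voicing differs (+1); total 1. Next closest is /t/ at distance 3.

g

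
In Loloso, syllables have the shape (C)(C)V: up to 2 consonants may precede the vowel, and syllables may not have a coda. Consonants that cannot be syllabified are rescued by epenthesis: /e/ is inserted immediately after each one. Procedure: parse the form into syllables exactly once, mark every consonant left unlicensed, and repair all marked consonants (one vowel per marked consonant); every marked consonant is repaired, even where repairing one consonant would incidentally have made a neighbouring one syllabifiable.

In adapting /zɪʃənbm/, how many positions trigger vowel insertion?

The unsyllabifiable consonants are /n/, /b/, /m/; each receives one epenthetic vowel.

3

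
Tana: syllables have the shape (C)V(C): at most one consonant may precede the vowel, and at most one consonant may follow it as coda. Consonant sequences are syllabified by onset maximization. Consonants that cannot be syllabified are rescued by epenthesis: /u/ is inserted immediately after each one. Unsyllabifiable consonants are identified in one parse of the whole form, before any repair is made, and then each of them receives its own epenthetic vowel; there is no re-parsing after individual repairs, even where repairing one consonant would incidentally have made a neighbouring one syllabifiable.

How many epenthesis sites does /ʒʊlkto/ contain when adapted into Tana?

The unsyllabifiable consonants are /k/; each receives one epenthetic vowel.

1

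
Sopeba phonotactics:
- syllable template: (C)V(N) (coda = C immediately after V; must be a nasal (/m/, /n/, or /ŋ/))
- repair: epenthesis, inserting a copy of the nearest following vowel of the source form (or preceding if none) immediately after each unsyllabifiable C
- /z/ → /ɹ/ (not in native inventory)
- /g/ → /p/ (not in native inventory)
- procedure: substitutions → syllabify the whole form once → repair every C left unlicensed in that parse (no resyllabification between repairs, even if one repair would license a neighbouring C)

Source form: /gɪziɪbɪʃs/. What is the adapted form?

Substitution: /g/ → /p/, /z/ → /ɹ/, giving /pɪɹiɪbɪʃs/.
The consonants /ʃ/, /s/ cannot be parsed into a legal (C)V(N) syllable (only a nasal (/m/, /n/, or /ŋ/) is licensed in coda position; onsets are limited to one consonant).
Each unlicensed consonant becomes the onset of a new syllable: /ʃ/ → /ʃɪ/, /s/ → /sɪ/.

pɪɹiɪbɪʃɪsɪ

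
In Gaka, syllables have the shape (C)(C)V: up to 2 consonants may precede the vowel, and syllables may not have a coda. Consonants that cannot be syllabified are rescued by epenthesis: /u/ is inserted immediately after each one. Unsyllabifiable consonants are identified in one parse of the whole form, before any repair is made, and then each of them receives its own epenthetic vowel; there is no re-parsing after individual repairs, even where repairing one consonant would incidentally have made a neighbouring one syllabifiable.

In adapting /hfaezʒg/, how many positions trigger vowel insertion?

The unsyllabifiable consonants are /z/, /ʒ/, /g/; each receives one epenthetic vowel.

3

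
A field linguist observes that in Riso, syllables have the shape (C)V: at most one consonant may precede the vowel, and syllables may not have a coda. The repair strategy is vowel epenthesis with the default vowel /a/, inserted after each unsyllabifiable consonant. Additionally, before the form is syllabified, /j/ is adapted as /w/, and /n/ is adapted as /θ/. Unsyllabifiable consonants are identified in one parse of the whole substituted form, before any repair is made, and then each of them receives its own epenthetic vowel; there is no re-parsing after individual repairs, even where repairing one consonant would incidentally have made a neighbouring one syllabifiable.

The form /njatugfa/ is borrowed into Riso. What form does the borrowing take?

θawatugafa

Substitution: /n/ → /θ/, /j/ → /w/, giving /θwatugfa/.
Under (C)V, the unsyllabifiable consonants are /θ/, /g/ (no codas are permitted; onsets are limited to one consonant).
Inserting the epenthetic vowel yields /θ/ → /θa/, /g/ → /ga/.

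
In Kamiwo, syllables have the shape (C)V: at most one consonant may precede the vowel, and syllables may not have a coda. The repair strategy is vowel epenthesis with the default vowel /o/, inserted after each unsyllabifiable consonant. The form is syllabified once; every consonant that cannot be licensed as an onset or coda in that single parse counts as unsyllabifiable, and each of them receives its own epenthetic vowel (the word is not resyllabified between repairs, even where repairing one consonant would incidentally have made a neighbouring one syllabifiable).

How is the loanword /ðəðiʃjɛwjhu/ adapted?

ðəðiʃojɛwojohu

Under (C)V, the unsyllabifiable consonants are /ʃ/, /w/, /j/ (no codas are permitted; onsets are limited to one consonant).
Inserting the epenthetic vowel yields /ʃ/ → /ʃo/, /w/ → /wo/, /j/ → /jo/.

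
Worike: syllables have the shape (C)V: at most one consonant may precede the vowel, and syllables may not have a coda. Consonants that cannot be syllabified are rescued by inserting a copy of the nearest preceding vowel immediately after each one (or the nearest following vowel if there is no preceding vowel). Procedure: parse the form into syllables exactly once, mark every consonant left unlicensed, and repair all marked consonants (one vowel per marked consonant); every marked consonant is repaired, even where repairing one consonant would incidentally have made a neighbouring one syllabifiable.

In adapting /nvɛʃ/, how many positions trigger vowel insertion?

2

The unsyllabifiable consonants are /n/, /ʃ/; each receives one epenthetic vowel.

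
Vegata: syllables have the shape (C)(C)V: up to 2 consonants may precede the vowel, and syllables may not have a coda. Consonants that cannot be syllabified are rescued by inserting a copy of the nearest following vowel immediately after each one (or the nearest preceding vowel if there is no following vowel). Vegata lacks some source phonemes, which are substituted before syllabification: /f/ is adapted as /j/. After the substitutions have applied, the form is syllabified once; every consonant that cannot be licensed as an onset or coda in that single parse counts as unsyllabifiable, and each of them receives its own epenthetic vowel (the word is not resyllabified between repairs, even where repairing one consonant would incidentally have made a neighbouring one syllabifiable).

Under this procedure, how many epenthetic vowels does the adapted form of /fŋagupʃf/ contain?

3

After substitution the input is /jŋagupʃj/.
The unsyllabifiable consonants are /p/, /ʃ/, /j/; each receives one epenthetic vowel.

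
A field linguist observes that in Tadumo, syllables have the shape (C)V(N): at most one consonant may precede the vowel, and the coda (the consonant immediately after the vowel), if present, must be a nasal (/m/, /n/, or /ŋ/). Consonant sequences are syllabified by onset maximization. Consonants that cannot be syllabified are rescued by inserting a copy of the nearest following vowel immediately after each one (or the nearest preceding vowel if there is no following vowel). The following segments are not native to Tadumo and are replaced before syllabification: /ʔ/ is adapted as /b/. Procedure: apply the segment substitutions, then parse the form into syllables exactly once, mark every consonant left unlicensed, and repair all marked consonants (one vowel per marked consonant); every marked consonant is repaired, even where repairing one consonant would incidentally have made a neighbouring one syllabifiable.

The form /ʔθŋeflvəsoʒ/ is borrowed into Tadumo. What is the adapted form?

Substitution: /ʔ/ → /b/, giving /bθŋeflvəsoʒ/.
Syllabifying with onset maximization leaves /b/, /θ/, /f/, /l/, /ʒ/ stranded (only a nasal (/m/, /n/, or /ŋ/) is licensed in coda position; onsets are limited to one consonant).
Epenthesis after each stranded consonant: /b/ → /be/, /θ/ → /θe/, /f/ → /fə/, /l/ → /lə/, /ʒ/ → /ʒo/.

beθeŋefələvəsoʒo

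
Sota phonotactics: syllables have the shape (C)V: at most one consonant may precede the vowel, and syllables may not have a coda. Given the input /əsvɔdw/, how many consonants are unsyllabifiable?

Under (C)V, the unsyllabifiable consonants are /s/, /d/, /w/ (no codas are permitted; onsets are limited to one consonant).

3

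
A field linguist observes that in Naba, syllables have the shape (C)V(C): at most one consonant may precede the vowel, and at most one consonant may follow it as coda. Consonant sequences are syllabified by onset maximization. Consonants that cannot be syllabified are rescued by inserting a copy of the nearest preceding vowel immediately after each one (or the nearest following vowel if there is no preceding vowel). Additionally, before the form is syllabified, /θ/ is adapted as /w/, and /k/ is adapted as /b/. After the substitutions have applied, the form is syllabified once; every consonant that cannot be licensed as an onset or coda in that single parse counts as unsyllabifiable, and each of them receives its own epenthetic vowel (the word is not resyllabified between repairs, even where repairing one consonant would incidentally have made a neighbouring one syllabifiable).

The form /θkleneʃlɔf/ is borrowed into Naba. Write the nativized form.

webeleneʃlɔf

Substitution: /θ/ → /w/, /k/ → /b/, giving /wbleneʃlɔf/.
Under (C)V(C), the unsyllabifiable consonants are /w/, /b/ (at most one coda consonant is licensed; onsets are limited to one consonant).
Inserting the epenthetic vowel yields /w/ → /we/, /b/ → /be/.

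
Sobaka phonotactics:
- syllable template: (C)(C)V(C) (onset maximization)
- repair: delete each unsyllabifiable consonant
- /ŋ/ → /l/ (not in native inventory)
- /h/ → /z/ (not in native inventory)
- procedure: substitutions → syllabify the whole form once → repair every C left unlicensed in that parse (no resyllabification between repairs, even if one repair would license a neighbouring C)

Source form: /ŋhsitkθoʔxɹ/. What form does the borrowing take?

Substitution: /ŋ/ → /l/, /h/ → /z/, giving /lzsitkθoʔxɹ/.
The consonants /l/, /x/, /ɹ/ cannot be parsed into a legal (C)(C)V(C) syllable (at most one coda consonant is licensed; onsets may contain at most 2 consonants).
Each unlicensed consonant is deleted: /l/, /x/, /ɹ/.

zsitkθoʔ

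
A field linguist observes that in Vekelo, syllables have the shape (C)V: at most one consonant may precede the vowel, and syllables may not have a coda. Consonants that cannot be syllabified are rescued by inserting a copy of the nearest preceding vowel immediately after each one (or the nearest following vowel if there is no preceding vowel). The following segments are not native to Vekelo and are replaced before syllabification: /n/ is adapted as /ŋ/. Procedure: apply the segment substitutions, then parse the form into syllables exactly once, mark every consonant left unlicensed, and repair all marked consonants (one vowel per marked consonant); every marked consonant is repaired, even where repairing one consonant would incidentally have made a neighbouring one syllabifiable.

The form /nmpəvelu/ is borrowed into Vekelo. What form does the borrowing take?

Substitution: /n/ → /ŋ/, giving /ŋmpəvelu/.
The consonants /ŋ/, /m/ cannot be parsed into a legal (C)V syllable (no codas are permitted; onsets are limited to one consonant).
Inserting the epenthetic vowel yields /ŋ/ → /ŋə/, /m/ → /mə/.

ŋəməpəvelu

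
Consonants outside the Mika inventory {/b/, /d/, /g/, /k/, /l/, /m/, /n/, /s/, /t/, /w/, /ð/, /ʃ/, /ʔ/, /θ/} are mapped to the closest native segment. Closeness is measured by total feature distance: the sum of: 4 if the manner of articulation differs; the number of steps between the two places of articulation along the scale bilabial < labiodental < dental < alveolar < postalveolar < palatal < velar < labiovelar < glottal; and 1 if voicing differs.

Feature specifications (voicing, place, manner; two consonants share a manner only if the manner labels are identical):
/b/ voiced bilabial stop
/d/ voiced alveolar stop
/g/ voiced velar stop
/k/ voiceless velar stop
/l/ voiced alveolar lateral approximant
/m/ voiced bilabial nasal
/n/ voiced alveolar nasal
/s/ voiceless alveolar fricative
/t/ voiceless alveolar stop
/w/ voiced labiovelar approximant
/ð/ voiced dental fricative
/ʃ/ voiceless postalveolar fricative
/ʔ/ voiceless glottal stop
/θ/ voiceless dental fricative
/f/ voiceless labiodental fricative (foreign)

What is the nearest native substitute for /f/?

θ

/θ/ is closest: same manner (fricative), place distance 1 (labiodental→dental), same voicing; total 1. Next closest is /s/ at distance 2.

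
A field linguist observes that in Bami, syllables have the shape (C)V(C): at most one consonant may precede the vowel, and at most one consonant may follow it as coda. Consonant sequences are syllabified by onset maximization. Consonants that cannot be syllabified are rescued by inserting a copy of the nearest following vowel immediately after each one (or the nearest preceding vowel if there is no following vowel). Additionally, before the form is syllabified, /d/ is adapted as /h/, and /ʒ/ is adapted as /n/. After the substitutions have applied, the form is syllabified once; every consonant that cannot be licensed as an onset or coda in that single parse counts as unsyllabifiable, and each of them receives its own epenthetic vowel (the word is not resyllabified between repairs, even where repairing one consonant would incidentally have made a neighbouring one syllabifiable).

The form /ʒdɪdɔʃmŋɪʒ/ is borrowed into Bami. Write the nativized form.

Substitution: /ʒ/ → /n/, /d/ → /h/, giving /nhɪhɔʃmŋɪn/.
The consonants /n/, /m/ cannot be parsed into a legal (C)V(C) syllable (at most one coda consonant is licensed; onsets are limited to one consonant).
Epenthesis after each stranded consonant: /n/ → /nɪ/, /m/ → /mɪ/.

nɪhɪhɔʃmɪŋɪn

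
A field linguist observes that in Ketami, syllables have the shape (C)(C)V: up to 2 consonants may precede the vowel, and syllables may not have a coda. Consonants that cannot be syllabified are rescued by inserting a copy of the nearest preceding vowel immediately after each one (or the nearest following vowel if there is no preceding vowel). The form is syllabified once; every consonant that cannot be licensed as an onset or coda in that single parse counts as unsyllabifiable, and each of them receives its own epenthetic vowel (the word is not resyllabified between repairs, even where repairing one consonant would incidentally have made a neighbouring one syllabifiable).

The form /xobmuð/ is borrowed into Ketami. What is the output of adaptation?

xobmuðu

Syllabifying with onset maximization leaves /ð/ stranded (no codas are permitted; onsets may contain at most 2 consonants).
Inserting the epenthetic vowel yields /ð/ → /ðu/.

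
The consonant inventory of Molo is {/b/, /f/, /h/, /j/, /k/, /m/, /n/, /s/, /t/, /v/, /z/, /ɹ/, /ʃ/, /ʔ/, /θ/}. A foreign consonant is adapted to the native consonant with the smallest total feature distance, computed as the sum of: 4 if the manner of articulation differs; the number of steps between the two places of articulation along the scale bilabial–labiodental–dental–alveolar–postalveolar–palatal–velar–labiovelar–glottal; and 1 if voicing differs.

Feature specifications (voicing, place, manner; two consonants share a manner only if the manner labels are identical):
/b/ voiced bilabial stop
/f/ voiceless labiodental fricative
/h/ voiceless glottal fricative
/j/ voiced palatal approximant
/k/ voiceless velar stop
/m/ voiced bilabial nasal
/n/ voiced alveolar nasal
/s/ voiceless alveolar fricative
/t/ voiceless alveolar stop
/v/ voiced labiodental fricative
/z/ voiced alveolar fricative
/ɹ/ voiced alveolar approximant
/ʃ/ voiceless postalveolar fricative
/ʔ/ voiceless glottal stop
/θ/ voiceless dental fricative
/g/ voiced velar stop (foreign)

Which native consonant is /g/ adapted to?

k

/k/ is closest: same manner (stop), place distance 0 (velar→velar), voicing differs (+1); total 1. Next closest is /ʔ/ at distance 3.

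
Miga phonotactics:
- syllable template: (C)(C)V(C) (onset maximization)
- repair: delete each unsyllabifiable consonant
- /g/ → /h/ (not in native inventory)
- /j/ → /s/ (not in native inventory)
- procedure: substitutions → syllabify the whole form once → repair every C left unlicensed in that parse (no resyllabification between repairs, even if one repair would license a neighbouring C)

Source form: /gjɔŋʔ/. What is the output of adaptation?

hsɔŋ

Substitution: /g/ → /h/, /j/ → /s/, giving /hsɔŋʔ/.
Syllabifying with onset maximization leaves /ʔ/ stranded (at most one coda consonant is licensed; onsets may contain at most 2 consonants).
Deletion applies to /ʔ/.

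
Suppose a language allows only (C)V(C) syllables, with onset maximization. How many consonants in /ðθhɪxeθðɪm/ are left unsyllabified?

2

The consonants /ð/, /θ/ cannot be parsed into a legal (C)V(C) syllable (at most one coda consonant is licensed; onsets are limited to one consonant).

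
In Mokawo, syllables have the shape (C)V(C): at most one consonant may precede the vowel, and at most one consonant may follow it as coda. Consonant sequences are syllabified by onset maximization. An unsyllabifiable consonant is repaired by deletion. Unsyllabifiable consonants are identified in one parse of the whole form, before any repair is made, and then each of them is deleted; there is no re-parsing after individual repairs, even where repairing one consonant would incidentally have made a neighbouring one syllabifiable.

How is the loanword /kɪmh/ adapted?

Syllabifying with onset maximization leaves /h/ stranded (at most one coda consonant is licensed; onsets are limited to one consonant).
Deleting the stranded consonants removes /h/.

kɪm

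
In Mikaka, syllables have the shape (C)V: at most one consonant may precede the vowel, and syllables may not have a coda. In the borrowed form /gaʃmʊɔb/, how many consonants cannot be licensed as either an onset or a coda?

Syllabifying with onset maximization leaves /ʃ/, /b/ stranded (no codas are permitted; onsets are limited to one consonant).

2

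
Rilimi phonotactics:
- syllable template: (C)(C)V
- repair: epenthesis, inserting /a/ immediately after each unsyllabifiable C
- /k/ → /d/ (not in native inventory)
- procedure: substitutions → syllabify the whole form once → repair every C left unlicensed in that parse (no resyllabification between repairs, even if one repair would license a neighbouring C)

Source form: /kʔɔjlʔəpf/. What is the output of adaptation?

Substitution: /k/ → /d/, giving /dʔɔjlʔəpf/.
The consonants /j/, /p/, /f/ cannot be parsed into a legal (C)(C)V syllable (no codas are permitted; onsets may contain at most 2 consonants).
Epenthesis after each stranded consonant: /j/ → /ja/, /p/ → /pa/, /f/ → /fa/.

dʔɔjalʔəpafa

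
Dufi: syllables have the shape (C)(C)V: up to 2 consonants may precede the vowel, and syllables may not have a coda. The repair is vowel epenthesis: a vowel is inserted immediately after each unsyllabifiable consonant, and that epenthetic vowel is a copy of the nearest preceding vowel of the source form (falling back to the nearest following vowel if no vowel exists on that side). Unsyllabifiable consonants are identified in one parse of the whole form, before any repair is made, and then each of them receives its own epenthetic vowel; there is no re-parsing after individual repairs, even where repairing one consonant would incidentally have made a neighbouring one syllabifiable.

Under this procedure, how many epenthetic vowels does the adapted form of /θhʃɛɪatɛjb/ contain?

The unsyllabifiable consonants are /θ/, /j/, /b/; each receives one epenthetic vowel.

3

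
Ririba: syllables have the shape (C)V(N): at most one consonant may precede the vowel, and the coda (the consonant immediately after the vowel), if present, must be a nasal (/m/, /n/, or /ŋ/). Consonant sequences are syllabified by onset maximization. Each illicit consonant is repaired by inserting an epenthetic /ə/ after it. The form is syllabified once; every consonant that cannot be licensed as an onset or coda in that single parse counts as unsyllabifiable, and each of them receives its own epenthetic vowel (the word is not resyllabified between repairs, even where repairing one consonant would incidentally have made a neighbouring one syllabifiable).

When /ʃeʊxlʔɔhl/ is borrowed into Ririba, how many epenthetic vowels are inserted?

4

The unsyllabifiable consonants are /x/, /l/, /h/, /l/; each receives one epenthetic vowel.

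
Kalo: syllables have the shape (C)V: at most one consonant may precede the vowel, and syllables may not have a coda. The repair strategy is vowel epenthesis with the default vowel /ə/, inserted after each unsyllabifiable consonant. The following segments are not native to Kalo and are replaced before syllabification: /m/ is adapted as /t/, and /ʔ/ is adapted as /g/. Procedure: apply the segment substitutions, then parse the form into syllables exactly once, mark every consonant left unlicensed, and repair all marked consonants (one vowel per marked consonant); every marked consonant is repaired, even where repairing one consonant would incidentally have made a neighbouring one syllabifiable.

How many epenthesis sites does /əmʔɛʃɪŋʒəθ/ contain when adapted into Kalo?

After substitution the input is /ətgɛʃɪŋʒəθ/.
The unsyllabifiable consonants are /t/, /ŋ/, /θ/; each receives one epenthetic vowel.

3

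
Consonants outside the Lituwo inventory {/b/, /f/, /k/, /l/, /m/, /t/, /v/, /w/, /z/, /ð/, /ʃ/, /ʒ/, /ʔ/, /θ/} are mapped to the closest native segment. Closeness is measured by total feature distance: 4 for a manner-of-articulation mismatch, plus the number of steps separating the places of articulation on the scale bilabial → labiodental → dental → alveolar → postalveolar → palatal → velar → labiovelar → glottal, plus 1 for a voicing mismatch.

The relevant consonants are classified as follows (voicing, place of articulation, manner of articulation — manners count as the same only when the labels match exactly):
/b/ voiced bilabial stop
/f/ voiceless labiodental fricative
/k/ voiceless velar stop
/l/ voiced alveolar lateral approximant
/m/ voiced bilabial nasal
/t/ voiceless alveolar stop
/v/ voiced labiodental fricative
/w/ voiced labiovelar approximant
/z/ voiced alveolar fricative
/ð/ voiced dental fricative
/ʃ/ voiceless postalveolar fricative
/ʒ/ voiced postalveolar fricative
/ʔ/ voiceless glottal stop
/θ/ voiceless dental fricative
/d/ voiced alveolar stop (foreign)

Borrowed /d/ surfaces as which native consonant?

/t/ is closest: same manner (stop), place distance 0 (alveolar→alveolar), voicing differs (+1); total 1. Next closest is /b/ at distance 3.

t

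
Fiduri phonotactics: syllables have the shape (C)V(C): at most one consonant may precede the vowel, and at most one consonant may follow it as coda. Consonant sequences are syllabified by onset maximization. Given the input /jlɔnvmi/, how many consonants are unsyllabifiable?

Syllabifying with onset maximization leaves /j/, /v/ stranded (at most one coda consonant is licensed; onsets are limited to one consonant).

2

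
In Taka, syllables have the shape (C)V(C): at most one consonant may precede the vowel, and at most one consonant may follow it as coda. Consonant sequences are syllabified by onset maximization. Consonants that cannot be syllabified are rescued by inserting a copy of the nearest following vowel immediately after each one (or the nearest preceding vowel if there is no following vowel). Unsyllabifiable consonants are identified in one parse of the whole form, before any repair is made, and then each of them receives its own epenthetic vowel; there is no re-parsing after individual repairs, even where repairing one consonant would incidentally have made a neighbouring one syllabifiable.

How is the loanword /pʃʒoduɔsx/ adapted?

poʃoʒoduɔsxɔ

Syllabifying with onset maximization leaves /p/, /ʃ/, /x/ stranded (at most one coda consonant is licensed; onsets are limited to one consonant).
Epenthesis after each stranded consonant: /p/ → /po/, /ʃ/ → /ʃo/, /x/ → /xɔ/.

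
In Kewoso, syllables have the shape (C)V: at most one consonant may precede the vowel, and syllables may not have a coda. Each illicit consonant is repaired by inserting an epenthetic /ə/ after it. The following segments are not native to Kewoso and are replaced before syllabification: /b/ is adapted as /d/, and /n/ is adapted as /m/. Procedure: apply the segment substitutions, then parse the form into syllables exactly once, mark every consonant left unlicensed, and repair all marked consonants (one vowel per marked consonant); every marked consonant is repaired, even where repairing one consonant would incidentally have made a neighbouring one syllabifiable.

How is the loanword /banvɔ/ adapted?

Substitution: /b/ → /d/, /n/ → /m/, giving /damvɔ/.
Under (C)V, the unsyllabifiable consonants are /m/ (no codas are permitted; onsets are limited to one consonant).
Inserting the epenthetic vowel yields /m/ → /mə/.

daməvɔ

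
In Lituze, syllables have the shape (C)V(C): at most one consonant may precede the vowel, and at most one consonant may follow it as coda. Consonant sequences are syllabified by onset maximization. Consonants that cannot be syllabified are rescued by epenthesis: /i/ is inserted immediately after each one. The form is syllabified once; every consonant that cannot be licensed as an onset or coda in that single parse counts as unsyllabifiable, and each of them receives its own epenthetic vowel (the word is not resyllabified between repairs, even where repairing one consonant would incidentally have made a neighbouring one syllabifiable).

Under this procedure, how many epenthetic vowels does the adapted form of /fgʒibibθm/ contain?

The unsyllabifiable consonants are /f/, /g/, /θ/, /m/; each receives one epenthetic vowel.

4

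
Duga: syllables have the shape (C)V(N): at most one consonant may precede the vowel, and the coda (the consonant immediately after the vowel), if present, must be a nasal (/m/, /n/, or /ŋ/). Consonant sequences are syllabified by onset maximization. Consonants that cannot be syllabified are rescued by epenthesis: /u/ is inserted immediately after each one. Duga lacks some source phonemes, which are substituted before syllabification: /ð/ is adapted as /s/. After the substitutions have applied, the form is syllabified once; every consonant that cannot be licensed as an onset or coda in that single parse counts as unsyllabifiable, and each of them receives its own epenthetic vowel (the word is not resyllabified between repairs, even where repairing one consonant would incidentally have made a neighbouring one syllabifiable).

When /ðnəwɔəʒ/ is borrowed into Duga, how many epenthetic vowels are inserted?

2

After substitution the input is /snəwɔəʒ/.
The unsyllabifiable consonants are /s/, /ʒ/; each receives one epenthetic vowel.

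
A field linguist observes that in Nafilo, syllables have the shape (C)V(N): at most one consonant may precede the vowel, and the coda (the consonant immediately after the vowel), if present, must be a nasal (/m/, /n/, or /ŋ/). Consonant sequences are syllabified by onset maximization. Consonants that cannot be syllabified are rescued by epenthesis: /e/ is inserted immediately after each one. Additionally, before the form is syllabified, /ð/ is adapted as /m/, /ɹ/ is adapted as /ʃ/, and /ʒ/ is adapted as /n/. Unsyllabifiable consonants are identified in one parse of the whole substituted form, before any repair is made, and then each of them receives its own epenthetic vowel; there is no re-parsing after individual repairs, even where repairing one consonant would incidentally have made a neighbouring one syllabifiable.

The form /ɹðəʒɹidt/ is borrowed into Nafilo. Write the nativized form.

ʃemənʃidete

Substitution: /ɹ/ → /ʃ/, /ð/ → /m/, /ʒ/ → /n/, giving /ʃmənʃidt/.
Syllabifying with onset maximization leaves /ʃ/, /d/, /t/ stranded (only a nasal (/m/, /n/, or /ŋ/) is licensed in coda position; onsets are limited to one consonant).
Epenthesis after each stranded consonant: /ʃ/ → /ʃe/, /d/ → /de/, /t/ → /te/.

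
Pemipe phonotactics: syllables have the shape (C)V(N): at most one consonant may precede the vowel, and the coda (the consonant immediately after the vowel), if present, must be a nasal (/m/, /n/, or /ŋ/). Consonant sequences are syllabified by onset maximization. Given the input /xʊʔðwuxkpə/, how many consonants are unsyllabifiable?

4

Syllabifying with onset maximization leaves /ʔ/, /ð/, /x/, /k/ stranded (only a nasal (/m/, /n/, or /ŋ/) is licensed in coda position; onsets are limited to one consonant).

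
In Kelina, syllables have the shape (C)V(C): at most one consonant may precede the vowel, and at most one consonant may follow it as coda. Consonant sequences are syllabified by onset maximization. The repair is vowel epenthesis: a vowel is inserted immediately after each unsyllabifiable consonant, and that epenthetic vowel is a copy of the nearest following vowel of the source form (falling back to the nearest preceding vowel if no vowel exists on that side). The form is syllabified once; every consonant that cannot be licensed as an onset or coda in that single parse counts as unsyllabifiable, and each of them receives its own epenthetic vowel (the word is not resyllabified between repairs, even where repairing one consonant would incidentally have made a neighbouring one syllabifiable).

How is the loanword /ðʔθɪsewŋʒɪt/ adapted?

ðɪʔɪθɪsewŋɪʒɪt

Syllabifying with onset maximization leaves /ð/, /ʔ/, /ŋ/ stranded (at most one coda consonant is licensed; onsets are limited to one consonant).
Epenthesis after each stranded consonant: /ð/ → /ðɪ/, /ʔ/ → /ʔɪ/, /ŋ/ → /ŋɪ/.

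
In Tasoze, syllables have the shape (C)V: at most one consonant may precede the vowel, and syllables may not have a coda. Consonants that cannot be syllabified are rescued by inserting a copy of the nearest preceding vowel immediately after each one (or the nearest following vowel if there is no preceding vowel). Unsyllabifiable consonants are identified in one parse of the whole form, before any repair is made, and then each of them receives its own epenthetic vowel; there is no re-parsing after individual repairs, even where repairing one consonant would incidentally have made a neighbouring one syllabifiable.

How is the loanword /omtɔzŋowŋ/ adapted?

Syllabifying with onset maximization leaves /m/, /z/, /w/, /ŋ/ stranded (no codas are permitted; onsets are limited to one consonant).
Inserting the epenthetic vowel yields /m/ → /mo/, /z/ → /zɔ/, /w/ → /wo/, /ŋ/ → /ŋo/.

omotɔzɔŋowoŋo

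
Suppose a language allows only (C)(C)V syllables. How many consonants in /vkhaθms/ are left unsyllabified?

4

Under (C)(C)V, the unsyllabifiable consonants are /v/, /θ/, /m/, /s/ (no codas are permitted; onsets may contain at most 2 consonants).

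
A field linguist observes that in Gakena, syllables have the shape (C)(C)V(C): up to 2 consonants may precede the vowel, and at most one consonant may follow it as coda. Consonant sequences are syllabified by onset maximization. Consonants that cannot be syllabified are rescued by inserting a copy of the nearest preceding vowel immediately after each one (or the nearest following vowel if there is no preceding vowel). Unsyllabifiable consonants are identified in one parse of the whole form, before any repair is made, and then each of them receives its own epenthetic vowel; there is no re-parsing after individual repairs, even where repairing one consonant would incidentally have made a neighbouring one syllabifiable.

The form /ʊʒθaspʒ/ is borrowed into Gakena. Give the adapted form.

Under (C)(C)V(C), the unsyllabifiable consonants are /p/, /ʒ/ (at most one coda consonant is licensed; onsets may contain at most 2 consonants).
Each unlicensed consonant becomes the onset of a new syllable: /p/ → /pa/, /ʒ/ → /ʒa/.

ʊʒθaspaʒa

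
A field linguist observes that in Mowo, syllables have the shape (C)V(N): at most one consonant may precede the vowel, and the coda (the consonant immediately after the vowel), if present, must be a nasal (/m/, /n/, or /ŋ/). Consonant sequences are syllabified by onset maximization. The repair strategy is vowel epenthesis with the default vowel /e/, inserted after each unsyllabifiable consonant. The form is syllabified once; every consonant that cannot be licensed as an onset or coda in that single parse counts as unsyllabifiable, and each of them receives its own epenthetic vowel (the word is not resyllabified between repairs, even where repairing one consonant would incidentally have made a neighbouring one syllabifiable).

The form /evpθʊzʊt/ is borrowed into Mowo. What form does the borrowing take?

The consonants /v/, /p/, /t/ cannot be parsed into a legal (C)V(N) syllable (only a nasal (/m/, /n/, or /ŋ/) is licensed in coda position; onsets are limited to one consonant).
Inserting the epenthetic vowel yields /v/ → /ve/, /p/ → /pe/, /t/ → /te/.

evepeθʊzʊte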